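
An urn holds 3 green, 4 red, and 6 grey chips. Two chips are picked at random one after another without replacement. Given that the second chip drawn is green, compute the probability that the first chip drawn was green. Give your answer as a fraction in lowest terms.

P(first=green and the second chip drawn is green) = (3/13)·(2/12) = 1/26.
P(the second chip drawn is green) = Σ over first color = 1/26 + 1/13 + 3/26 = 3/13.
By Bayes, P(first=green | the second chip drawn is green) = 1/26 / 3/13 = 1/6 ≈ 0.1667.

1/6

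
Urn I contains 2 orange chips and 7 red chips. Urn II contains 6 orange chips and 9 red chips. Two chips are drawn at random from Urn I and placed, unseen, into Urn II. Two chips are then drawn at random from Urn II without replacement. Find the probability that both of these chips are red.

Condition on how many of the transferred chips are red (from Urn I: 7 red of 9; then Urn II has 17 total).
  0 red: C(7,0)C(2,2)/C(9,2) = 1/36; then P = C(9,2)/C(17,2) = 9/34
  1 red: C(7,1)C(2,1)/C(9,2) = 7/18; then P = C(10,2)/C(17,2) = 45/136
  2 red: C(7,2)C(2,0)/C(9,2) = 7/12; then P = C(11,2)/C(17,2) = 55/136
P(both red) = 607/1632 ≈ 0.3719.

607/1632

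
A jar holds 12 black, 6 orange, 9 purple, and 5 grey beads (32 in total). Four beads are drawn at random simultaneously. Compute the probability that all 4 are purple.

63/17980

Unordered draws without replacement: count favorable combinations over C(32,4).
Favorable = C(12,0) · C(6,0) · C(9,4) · C(5,0) = 126; total = C(32,4) = 35960.
P = 126/35960 = 63/17980 ≈ 0.0035.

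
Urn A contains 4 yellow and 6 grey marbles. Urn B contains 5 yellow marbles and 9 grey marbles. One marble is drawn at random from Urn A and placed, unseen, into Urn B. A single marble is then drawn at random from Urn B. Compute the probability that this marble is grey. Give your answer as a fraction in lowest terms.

16/25

Condition on how many of the transferred marbles are grey (from Urn A: 6 grey of 10; then Urn B has 15 total).
  0 grey: C(6,0)C(4,1)/C(10,1) = 2/5; then P = 9/15
  1 grey: C(6,1)C(4,0)/C(10,1) = 3/5; then P = 10/15
P(grey from Urn B) = 16/25 ≈ 0.6400.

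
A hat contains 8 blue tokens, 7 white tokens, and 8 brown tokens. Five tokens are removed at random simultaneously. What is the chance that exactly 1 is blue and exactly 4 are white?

40/4807

Unordered draws without replacement: count favorable combinations over C(23,5).
Favorable = C(8,1) · C(7,4) · C(8,0) = 280; total = C(23,5) = 33649.
P = 280/33649 = 40/4807 ≈ 0.0083.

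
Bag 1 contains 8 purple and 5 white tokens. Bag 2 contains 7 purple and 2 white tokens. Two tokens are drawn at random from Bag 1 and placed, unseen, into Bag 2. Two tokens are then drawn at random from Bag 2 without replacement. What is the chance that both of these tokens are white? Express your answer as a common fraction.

Condition on how many of the transferred tokens are white (from Bag 1: 5 white of 13; then Bag 2 has 11 total).
  0 white: C(5,0)C(8,2)/C(13,2) = 14/39; then P = C(2,2)/C(11,2) = 1/55
  1 white: C(5,1)C(8,1)/C(13,2) = 20/39; then P = C(3,2)/C(11,2) = 3/55
  2 white: C(5,2)C(8,0)/C(13,2) = 5/39; then P = C(4,2)/C(11,2) = 6/55
P(both white) = 8/165 ≈ 0.0485.

8/165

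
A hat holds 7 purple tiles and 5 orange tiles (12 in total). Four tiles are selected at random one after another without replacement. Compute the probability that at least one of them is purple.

Use the complement: P(at least one purple) = 1 − P(no purple).
P(none) = C(5,4)/C(12,4) = 5/495.
So P = 1 − 5/495 = 98/99 ≈ 0.9899.

98/99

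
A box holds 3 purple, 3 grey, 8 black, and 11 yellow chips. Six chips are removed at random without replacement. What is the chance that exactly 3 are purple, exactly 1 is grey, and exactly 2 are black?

Unordered draws without replacement: count favorable combinations over C(25,6).
Favorable = C(3,3) · C(3,1) · C(8,2) · C(11,0) = 84; total = C(25,6) = 177100.
P = 84/177100 = 3/6325 ≈ 0.0005.

3/6325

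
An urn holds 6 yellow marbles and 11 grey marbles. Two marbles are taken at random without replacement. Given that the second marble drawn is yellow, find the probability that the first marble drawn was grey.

P(first=grey and the second marble drawn is yellow) = (11/17)·(6/16) = 33/136.
P(the second marble drawn is yellow) = Σ over first color = 15/136 + 33/136 = 6/17.
By Bayes, P(first=grey | the second marble drawn is yellow) = 33/136 / 6/17 = 11/16 ≈ 0.6875.

11/16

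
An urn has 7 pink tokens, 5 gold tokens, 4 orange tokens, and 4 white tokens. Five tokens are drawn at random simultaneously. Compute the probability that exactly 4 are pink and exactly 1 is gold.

175/15504

Unordered draws without replacement: count favorable combinations over C(20,5).
Favorable = C(7,4) · C(5,1) · C(4,0) · C(4,0) = 175; total = C(20,5) = 15504.
P = 175/15504 = 175/15504 ≈ 0.0113.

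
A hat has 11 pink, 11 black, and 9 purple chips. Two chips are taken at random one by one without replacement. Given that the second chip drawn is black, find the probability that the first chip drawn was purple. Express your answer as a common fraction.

3/10

P(first=purple and the second chip drawn is black) = (9/31)·(11/30) = 33/310.
P(the second chip drawn is black) = Σ over first color = 121/930 + 11/93 + 33/310 = 11/31.
By Bayes, P(first=purple | the second chip drawn is black) = 33/310 / 11/31 = 3/10 ≈ 0.3000.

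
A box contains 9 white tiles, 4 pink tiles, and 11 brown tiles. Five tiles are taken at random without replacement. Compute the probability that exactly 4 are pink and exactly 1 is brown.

Unordered draws without replacement: count favorable combinations over C(24,5).
Favorable = C(9,0) · C(4,4) · C(11,1) = 11; total = C(24,5) = 42504.
P = 11/42504 = 1/3864 ≈ 0.0003.

1/3864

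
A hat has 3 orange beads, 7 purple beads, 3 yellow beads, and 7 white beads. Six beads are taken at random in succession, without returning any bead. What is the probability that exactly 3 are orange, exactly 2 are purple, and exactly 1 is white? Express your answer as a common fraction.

Unordered draws without replacement: count favorable combinations over C(20,6).
Favorable = C(3,3) · C(7,2) · C(3,0) · C(7,1) = 147; total = C(20,6) = 38760.
P = 147/38760 = 49/12920 ≈ 0.0038.

49/12920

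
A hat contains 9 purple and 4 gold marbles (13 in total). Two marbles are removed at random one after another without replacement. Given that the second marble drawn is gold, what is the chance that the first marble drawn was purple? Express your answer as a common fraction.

3/4

P(first=purple and the second marble drawn is gold) = (9/13)·(4/12) = 3/13.
P(the second marble drawn is gold) = Σ over first color = 3/13 + 1/13 = 4/13.
By Bayes, P(first=purple | the second marble drawn is gold) = 3/13 / 4/13 = 3/4 ≈ 0.7500.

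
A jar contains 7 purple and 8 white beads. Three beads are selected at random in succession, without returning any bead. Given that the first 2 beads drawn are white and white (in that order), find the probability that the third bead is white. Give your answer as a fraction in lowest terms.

6/13

After removing 2 white, the jar has 6 white out of 13 remaining.
P(third is white | given) = 6/13 ≈ 0.4615.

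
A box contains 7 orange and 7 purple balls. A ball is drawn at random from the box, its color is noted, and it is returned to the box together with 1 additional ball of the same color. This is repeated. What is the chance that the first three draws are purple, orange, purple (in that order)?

7/60

Track the composition after each reinforcement of +1.
P = (7/14) · (7/15) · (8/16) = 7/60 ≈ 0.1167.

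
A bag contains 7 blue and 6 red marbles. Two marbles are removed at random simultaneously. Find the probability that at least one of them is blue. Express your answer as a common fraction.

Use the complement: P(at least one blue) = 1 − P(no blue).
P(none) = C(6,2)/C(13,2) = 15/78.
So P = 1 − 15/78 = 21/26 ≈ 0.8077.

21/26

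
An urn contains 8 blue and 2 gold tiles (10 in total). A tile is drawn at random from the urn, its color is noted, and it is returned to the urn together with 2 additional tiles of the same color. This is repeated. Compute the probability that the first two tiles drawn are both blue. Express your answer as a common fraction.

After a blue draw the urn holds 10 blue out of 12.
P = (8/10)·(10/12) = 2/3 ≈ 0.6667.

2/3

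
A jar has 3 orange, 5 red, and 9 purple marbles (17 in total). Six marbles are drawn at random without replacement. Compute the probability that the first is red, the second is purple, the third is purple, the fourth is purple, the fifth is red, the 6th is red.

3/884

Multiply the conditional probability of each draw in order, without replacement, so each draw removes one from its color and from the total.
P = (5/17) · (9/16) · (8/15) · (7/14) · (4/13) · (3/12) = 3/884 ≈ 0.0034.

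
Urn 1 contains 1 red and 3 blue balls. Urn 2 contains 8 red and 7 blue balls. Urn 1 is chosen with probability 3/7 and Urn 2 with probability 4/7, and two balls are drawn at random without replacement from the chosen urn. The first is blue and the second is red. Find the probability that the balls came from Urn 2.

64/109

P(E | Urn 1) = 1/4; P(E | Urn 2) = 4/15.
P(E) = 3/7·1/4 + 4/7·4/15 = 109/420.
By Bayes' rule, P(Urn 2 | E) = 16/105 / 109/420 = 64/109 ≈ 0.5872.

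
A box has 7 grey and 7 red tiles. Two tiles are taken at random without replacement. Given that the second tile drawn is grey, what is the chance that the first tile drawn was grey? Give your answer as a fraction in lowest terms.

P(first=grey and the second tile drawn is grey) = (7/14)·(6/13) = 3/13.
P(the second tile drawn is grey) = Σ over first color = 3/13 + 7/26 = 1/2.
By Bayes, P(first=grey | the second tile drawn is grey) = 3/13 / 1/2 = 6/13 ≈ 0.4615.

6/13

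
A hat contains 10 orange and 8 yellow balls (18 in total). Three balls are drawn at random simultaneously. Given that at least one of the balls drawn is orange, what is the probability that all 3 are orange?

3/19

P(all 3 orange) = C(10,3)/C(18,3) = 5/34; P(at least one orange) = 1 − C(8,3)/C(18,3) = 95/102.
Since 'all 3 orange' ⊆ 'at least one orange', P(all 3 | at least one) = 5/34 / 95/102 = 3/19 ≈ 0.1579.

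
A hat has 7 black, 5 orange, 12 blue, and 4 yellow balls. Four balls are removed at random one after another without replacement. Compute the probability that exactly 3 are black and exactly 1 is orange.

1/117

Unordered draws without replacement: count favorable combinations over C(28,4).
Favorable = C(7,3) · C(5,1) · C(12,0) · C(4,0) = 175; total = C(28,4) = 20475.
P = 175/20475 = 1/117 ≈ 0.0085.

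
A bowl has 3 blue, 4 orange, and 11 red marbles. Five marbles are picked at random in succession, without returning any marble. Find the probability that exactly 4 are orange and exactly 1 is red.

11/8568

Unordered draws without replacement: count favorable combinations over C(18,5).
Favorable = C(3,0) · C(4,4) · C(11,1) = 11; total = C(18,5) = 8568.
P = 11/8568 = 11/8568 ≈ 0.0013.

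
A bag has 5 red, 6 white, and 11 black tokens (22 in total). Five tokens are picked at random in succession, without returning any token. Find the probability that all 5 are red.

Unordered draws without replacement: count favorable combinations over C(22,5).
Favorable = C(5,5) · C(6,0) · C(11,0) = 1; total = C(22,5) = 26334.
P = 1/26334 = 1/26334 ≈ 0.0000.

1/26334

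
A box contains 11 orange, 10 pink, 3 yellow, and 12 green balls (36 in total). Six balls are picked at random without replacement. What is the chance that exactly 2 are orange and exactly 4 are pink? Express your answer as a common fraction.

Unordered draws without replacement: count favorable combinations over C(36,6).
Favorable = C(11,2) · C(10,4) · C(3,0) · C(12,0) = 11550; total = C(36,6) = 1947792.
P = 11550/1947792 = 25/4216 ≈ 0.0059.

25/4216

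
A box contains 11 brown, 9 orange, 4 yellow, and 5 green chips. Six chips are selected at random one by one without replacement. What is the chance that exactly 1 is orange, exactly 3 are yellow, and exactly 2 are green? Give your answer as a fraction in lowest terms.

Unordered draws without replacement: count favorable combinations over C(29,6).
Favorable = C(11,0) · C(9,1) · C(4,3) · C(5,2) = 360; total = C(29,6) = 475020.
P = 360/475020 = 2/2639 ≈ 0.0008.

2/2639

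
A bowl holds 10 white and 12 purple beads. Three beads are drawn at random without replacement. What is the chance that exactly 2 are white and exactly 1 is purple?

27/77

Unordered draws without replacement: count favorable combinations over C(22,3).
Favorable = C(10,2) · C(12,1) = 540; total = C(22,3) = 1540.
P = 540/1540 = 27/77 ≈ 0.3506.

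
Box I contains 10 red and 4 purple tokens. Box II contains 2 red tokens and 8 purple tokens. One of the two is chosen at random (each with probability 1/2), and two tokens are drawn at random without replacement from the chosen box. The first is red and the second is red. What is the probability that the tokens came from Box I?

P(E | Box I) = 45/91; P(E | Box II) = 1/45.
P(E) = 1/2·45/91 + 1/2·1/45 = 1058/4095.
By Bayes' rule, P(Box I | E) = 45/182 / 1058/4095 = 2025/2116 ≈ 0.9570.

2025/2116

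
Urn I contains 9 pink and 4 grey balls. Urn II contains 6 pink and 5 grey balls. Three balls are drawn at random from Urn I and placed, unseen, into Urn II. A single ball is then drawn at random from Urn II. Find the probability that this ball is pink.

15/26

Condition on how many of the transferred balls are pink (from Urn I: 9 pink of 13; then Urn II has 14 total).
  0 pink: C(9,0)C(4,3)/C(13,3) = 2/143; then P = 6/14
  1 pink: C(9,1)C(4,2)/C(13,3) = 27/143; then P = 7/14
  2 pink: C(9,2)C(4,1)/C(13,3) = 72/143; then P = 8/14
  3 pink: C(9,3)C(4,0)/C(13,3) = 42/143; then P = 9/14
P(pink from Urn II) = 15/26 ≈ 0.5769.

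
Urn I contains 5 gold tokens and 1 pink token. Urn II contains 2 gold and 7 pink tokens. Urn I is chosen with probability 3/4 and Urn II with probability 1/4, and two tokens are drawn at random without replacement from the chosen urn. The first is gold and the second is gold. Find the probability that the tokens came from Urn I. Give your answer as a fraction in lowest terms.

P(E | Urn I) = 2/3; P(E | Urn II) = 1/36.
P(E) = 3/4·2/3 + 1/4·1/36 = 73/144.
By Bayes' rule, P(Urn I | E) = 1/2 / 73/144 = 72/73 ≈ 0.9863.

72/73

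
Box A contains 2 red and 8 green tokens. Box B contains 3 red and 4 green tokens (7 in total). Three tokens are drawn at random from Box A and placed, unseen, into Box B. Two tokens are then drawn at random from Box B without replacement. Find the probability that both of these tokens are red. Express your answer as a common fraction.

Condition on how many of the transferred tokens are red (from Box A: 2 red of 10; then Box B has 10 total).
  0 red: C(2,0)C(8,3)/C(10,3) = 7/15; then P = C(3,2)/C(10,2) = 1/15
  1 red: C(2,1)C(8,2)/C(10,3) = 7/15; then P = C(4,2)/C(10,2) = 2/15
  2 red: C(2,2)C(8,1)/C(10,3) = 1/15; then P = C(5,2)/C(10,2) = 2/9
P(both red) = 73/675 ≈ 0.1081.

73/675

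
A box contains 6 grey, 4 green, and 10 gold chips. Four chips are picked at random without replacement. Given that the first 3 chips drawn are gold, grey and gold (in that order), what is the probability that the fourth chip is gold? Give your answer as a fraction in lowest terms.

8/17

After removing 1 grey, 2 gold, the box has 8 gold out of 17 remaining.
P(fourth is gold | given) = 8/17 ≈ 0.4706.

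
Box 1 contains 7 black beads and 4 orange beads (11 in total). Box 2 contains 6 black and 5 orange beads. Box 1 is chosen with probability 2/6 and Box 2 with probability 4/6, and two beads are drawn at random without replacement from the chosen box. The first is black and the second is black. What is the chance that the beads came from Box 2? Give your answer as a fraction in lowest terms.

10/17

P(E | Box 1) = 21/55; P(E | Box 2) = 3/11.
P(E) = 1/3·21/55 + 2/3·3/11 = 17/55.
By Bayes' rule, P(Box 2 | E) = 2/11 / 17/55 = 10/17 ≈ 0.5882.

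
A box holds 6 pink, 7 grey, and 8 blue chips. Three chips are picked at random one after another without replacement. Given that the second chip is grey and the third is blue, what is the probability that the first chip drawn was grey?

P(first=grey and the second chip is grey and the third is blue) = (7/21)·(6/20)·(8/19) = 4/95.
P(E) = Σ over first color = 4/95 + 4/95 + 14/285 = 2/15.
By Bayes, P(first=grey | E) = 4/95 / 2/15 = 6/19 ≈ 0.3158.

6/19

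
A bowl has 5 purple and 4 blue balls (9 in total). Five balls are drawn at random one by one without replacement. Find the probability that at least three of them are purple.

Sum the hypergeometric tail for j = 3,…,5 purple balls.
Favorable = C(5,3)·C(4,2) + C(5,4)·C(4,1) + C(5,5)·C(4,0) = 81; total = C(9,5) = 126.
P = 81/126 = 9/14 ≈ 0.6429.

9/14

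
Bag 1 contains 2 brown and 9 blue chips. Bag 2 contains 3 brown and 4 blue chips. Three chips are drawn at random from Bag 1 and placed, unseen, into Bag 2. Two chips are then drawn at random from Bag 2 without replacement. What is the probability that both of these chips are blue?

Condition on how many of the transferred chips are blue (from Bag 1: 9 blue of 11; then Bag 2 has 10 total).
  1 blue: C(9,1)C(2,2)/C(11,3) = 3/55; then P = C(5,2)/C(10,2) = 2/9
  2 blue: C(9,2)C(2,1)/C(11,3) = 24/55; then P = C(6,2)/C(10,2) = 1/3
  3 blue: C(9,3)C(2,0)/C(11,3) = 28/55; then P = C(7,2)/C(10,2) = 7/15
P(both blue) = 326/825 ≈ 0.3952.

326/825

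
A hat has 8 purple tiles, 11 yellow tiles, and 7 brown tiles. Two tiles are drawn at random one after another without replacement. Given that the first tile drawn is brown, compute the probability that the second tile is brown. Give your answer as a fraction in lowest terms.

After removing 1 brown, the hat has 6 brown out of 25 remaining.
P(second is brown | given) = 6/25 ≈ 0.2400.

6/25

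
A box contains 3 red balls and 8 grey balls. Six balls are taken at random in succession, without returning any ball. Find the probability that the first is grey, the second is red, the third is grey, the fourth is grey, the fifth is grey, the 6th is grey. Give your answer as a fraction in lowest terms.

2/33

Multiply the conditional probability of each draw in order, without replacement, so each draw removes one from its color and from the total.
P = (8/11) · (3/10) · (7/9) · (6/8) · (5/7) · (4/6) = 2/33 ≈ 0.0606.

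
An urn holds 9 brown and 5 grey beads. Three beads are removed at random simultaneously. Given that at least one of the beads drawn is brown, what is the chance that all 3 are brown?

P(all 3 brown) = C(9,3)/C(14,3) = 3/13; P(at least one brown) = 1 − C(5,3)/C(14,3) = 177/182.
Since 'all 3 brown' ⊆ 'at least one brown', P(all 3 | at least one) = 3/13 / 177/182 = 14/59 ≈ 0.2373.

14/59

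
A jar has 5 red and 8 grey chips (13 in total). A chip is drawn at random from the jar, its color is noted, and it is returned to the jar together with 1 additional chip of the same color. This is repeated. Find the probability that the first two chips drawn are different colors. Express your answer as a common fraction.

Either grey then red, or red then grey; after the first draw the total is 14.
P = (8/13)·(5/14) + (5/13)·(8/14) = 40/91 ≈ 0.4396.

40/91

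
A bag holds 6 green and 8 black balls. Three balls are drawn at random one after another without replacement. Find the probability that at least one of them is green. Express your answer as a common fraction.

Use the complement: P(at least one green) = 1 − P(no green).
P(none) = C(8,3)/C(14,3) = 56/364.
So P = 1 − 56/364 = 11/13 ≈ 0.8462.

11/13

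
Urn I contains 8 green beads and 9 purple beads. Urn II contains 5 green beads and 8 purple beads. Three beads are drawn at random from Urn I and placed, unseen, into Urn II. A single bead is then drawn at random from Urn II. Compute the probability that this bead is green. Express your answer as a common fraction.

109/272

Condition on how many of the transferred beads are green (from Urn I: 8 green of 17; then Urn II has 16 total).
  0 green: C(8,0)C(9,3)/C(17,3) = 21/170; then P = 5/16
  1 green: C(8,1)C(9,2)/C(17,3) = 36/85; then P = 6/16
  2 green: C(8,2)C(9,1)/C(17,3) = 63/170; then P = 7/16
  3 green: C(8,3)C(9,0)/C(17,3) = 7/85; then P = 8/16
P(green from Urn II) = 109/272 ≈ 0.4007.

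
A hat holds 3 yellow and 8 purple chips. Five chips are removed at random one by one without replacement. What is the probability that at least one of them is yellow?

Use the complement: P(at least one yellow) = 1 − P(no yellow).
P(none) = C(8,5)/C(11,5) = 56/462.
So P = 1 − 56/462 = 29/33 ≈ 0.8788.

29/33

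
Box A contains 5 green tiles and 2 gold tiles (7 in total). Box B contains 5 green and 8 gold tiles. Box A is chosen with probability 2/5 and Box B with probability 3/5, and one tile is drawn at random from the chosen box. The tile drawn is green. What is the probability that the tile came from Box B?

21/47

P(green | Box A) = 5/7; P(green | Box B) = 5/13.
P(green) = 2/5·5/7 + 3/5·5/13 = 47/91.
By Bayes' rule, P(Box B | green) = 3/13 / 47/91 = 21/47 ≈ 0.4468.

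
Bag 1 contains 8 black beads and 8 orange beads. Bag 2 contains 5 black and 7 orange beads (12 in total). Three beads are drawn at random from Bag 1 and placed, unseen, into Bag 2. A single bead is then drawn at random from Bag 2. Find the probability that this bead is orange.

Condition on how many of the transferred beads are orange (from Bag 1: 8 orange of 16; then Bag 2 has 15 total).
  0 orange: C(8,0)C(8,3)/C(16,3) = 1/10; then P = 7/15
  1 orange: C(8,1)C(8,2)/C(16,3) = 2/5; then P = 8/15
  2 orange: C(8,2)C(8,1)/C(16,3) = 2/5; then P = 9/15
  3 orange: C(8,3)C(8,0)/C(16,3) = 1/10; then P = 10/15
P(orange from Bag 2) = 17/30 ≈ 0.5667.

17/30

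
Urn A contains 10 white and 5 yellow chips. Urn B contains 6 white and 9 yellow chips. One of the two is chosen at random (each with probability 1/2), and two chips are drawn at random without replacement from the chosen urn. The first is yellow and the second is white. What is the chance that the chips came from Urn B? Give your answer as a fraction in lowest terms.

27/52

P(E | Urn A) = 5/21; P(E | Urn B) = 9/35.
P(E) = 1/2·5/21 + 1/2·9/35 = 26/105.
By Bayes' rule, P(Urn B | E) = 9/70 / 26/105 = 27/52 ≈ 0.5192.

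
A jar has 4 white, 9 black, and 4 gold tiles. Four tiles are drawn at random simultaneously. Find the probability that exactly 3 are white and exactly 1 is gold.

Unordered draws without replacement: count favorable combinations over C(17,4).
Favorable = C(4,3) · C(9,0) · C(4,1) = 16; total = C(17,4) = 2380.
P = 16/2380 = 4/595 ≈ 0.0067.

4/595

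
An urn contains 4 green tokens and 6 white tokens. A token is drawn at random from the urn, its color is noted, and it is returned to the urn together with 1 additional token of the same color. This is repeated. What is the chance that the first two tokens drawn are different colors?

Either white then green, or green then white; after the first draw the total is 11.
P = (6/10)·(4/11) + (4/10)·(6/11) = 24/55 ≈ 0.4364.

24/55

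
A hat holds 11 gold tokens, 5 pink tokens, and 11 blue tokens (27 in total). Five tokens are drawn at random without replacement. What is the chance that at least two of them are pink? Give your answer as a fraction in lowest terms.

17821/80730

Sum the hypergeometric tail for j = 2,…,5 pink tokens.
Favorable = C(5,2)·C(22,3) + C(5,3)·C(22,2) + C(5,4)·C(22,1) + C(5,5)·C(22,0) = 17821; total = C(27,5) = 80730.
P = 17821/80730 = 17821/80730 ≈ 0.2207.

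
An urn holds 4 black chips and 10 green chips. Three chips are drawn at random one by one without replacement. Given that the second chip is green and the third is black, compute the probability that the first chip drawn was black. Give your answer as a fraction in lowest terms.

1/4

P(first=black and the second chip is green and the third is black) = (4/14)·(10/13)·(3/12) = 5/91.
P(E) = Σ over first color = 5/91 + 15/91 = 20/91.
By Bayes, P(first=black | E) = 5/91 / 20/91 = 1/4 ≈ 0.2500.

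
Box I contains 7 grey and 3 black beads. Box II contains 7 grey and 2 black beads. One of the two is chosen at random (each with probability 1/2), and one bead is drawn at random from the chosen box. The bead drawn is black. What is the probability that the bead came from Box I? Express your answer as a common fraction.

27/47

P(black | Box I) = 3/10; P(black | Box II) = 2/9.
P(black) = 1/2·3/10 + 1/2·2/9 = 47/180.
By Bayes' rule, P(Box I | black) = 3/20 / 47/180 = 27/47 ≈ 0.5745.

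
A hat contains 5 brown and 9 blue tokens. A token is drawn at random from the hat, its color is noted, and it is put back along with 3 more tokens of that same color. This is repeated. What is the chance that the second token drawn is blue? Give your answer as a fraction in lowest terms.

9/14

Condition on the first draw. If first is blue (prob 9/14), second-blue has prob (12)/(17); if not (prob 5/14), it has prob 9/(17).
P = (9/14)·(12/17) + (5/14)·(9/17) = 9/14 ≈ 0.6429.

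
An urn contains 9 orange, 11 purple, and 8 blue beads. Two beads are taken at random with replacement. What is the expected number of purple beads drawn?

By linearity of expectation, E[X] = Σ P(draw i is purple); each independent draw has P(purple) = 11/28.
E[X] = 2 · 11/28 = 11/14 ≈ 0.7857.

11/14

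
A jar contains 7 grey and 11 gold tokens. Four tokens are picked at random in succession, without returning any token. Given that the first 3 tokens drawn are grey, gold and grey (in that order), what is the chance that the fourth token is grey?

After removing 2 grey, 1 gold, the jar has 5 grey out of 15 remaining.
P(fourth is grey | given) = 5/15 = 1/3 ≈ 0.3333.

1/3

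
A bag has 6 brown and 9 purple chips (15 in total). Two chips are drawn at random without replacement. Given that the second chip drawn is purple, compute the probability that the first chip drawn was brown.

P(first=brown and the second chip drawn is purple) = (6/15)·(9/14) = 9/35.
P(the second chip drawn is purple) = Σ over first color = 9/35 + 12/35 = 3/5.
By Bayes, P(first=brown | the second chip drawn is purple) = 9/35 / 3/5 = 3/7 ≈ 0.4286.

3/7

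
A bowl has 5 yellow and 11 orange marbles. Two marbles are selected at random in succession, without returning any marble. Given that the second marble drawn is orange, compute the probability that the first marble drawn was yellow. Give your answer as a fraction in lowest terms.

1/3

P(first=yellow and the second marble drawn is orange) = (5/16)·(11/15) = 11/48.
P(the second marble drawn is orange) = Σ over first color = 11/48 + 11/24 = 11/16.
By Bayes, P(first=yellow | the second marble drawn is orange) = 11/48 / 11/16 = 1/3 ≈ 0.3333.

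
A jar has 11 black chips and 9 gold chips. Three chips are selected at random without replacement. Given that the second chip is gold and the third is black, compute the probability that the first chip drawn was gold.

P(first=gold and the second chip is gold and the third is black) = (9/20)·(8/19)·(11/18) = 11/95.
P(E) = Σ over first color = 11/76 + 11/95 = 99/380.
By Bayes, P(first=gold | E) = 11/95 / 99/380 = 4/9 ≈ 0.4444.

4/9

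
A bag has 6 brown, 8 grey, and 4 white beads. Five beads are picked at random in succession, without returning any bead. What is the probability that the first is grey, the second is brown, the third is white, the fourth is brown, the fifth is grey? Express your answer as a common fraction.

1/153

Multiply the conditional probability of each draw in order, without replacement, so each draw removes one from its color and from the total.
P = (8/18) · (6/17) · (4/16) · (5/15) · (7/14) = 1/153 ≈ 0.0065.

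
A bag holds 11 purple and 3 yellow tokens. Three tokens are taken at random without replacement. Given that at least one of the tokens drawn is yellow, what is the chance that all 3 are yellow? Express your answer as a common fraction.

1/199

P(all 3 yellow) = C(3,3)/C(14,3) = 1/364; P(at least one yellow) = 1 − C(11,3)/C(14,3) = 199/364.
Since 'all 3 yellow' ⊆ 'at least one yellow', P(all 3 | at least one) = 1/364 / 199/364 = 1/199 ≈ 0.0050.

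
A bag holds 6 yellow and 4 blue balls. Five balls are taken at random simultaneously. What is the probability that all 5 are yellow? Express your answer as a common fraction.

1/42

Unordered draws without replacement: count favorable combinations over C(10,5).
Favorable = C(6,5) · C(4,0) = 6; total = C(10,5) = 252.
P = 6/252 = 1/42 ≈ 0.0238.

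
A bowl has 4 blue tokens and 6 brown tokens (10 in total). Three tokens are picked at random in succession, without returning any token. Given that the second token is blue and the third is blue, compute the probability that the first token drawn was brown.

3/4

P(first=brown and the second token is blue and the third is blue) = (6/10)·(4/9)·(3/8) = 1/10.
P(E) = Σ over first color = 1/30 + 1/10 = 2/15.
By Bayes, P(first=brown | E) = 1/10 / 2/15 = 3/4 ≈ 0.7500.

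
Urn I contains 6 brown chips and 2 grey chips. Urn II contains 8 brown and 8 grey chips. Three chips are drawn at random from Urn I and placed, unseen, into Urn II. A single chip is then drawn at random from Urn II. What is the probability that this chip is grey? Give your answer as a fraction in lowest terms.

Condition on how many of the transferred chips are grey (from Urn I: 2 grey of 8; then Urn II has 19 total).
  0 grey: C(2,0)C(6,3)/C(8,3) = 5/14; then P = 8/19
  1 grey: C(2,1)C(6,2)/C(8,3) = 15/28; then P = 9/19
  2 grey: C(2,2)C(6,1)/C(8,3) = 3/28; then P = 10/19
P(grey from Urn II) = 35/76 ≈ 0.4605.

35/76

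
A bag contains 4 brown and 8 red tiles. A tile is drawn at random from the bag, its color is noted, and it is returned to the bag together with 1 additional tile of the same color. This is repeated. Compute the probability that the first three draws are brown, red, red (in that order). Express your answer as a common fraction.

Track the composition after each reinforcement of +1.
P = (4/12) · (8/13) · (9/14) = 12/91 ≈ 0.1319.

12/91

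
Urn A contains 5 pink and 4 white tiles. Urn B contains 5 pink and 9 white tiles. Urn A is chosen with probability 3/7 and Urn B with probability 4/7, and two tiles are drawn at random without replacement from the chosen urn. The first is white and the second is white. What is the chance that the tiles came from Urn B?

P(E | Urn A) = 1/6; P(E | Urn B) = 36/91.
P(E) = 3/7·1/6 + 4/7·36/91 = 379/1274.
By Bayes' rule, P(Urn B | E) = 144/637 / 379/1274 = 288/379 ≈ 0.7599.

288/379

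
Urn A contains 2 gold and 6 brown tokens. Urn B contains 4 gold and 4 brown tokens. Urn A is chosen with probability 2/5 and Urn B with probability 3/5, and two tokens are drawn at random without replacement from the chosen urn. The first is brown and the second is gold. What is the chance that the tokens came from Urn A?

1/3

P(E | Urn A) = 3/14; P(E | Urn B) = 2/7.
P(E) = 2/5·3/14 + 3/5·2/7 = 9/35.
By Bayes' rule, P(Urn A | E) = 3/35 / 9/35 = 1/3 ≈ 0.3333.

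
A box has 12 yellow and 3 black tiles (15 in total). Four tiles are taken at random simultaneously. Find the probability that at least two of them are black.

2/13

Sum the hypergeometric tail for j = 2,…,3 black tiles.
Favorable = C(3,2)·C(12,2) + C(3,3)·C(12,1) = 210; total = C(15,4) = 1365.
P = 210/1365 = 2/13 ≈ 0.1538.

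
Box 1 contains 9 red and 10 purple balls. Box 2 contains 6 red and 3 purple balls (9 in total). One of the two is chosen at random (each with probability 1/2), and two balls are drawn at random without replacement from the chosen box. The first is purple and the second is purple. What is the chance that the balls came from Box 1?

60/79

P(E | Box 1) = 5/19; P(E | Box 2) = 1/12.
P(E) = 1/2·5/19 + 1/2·1/12 = 79/456.
By Bayes' rule, P(Box 1 | E) = 5/38 / 79/456 = 60/79 ≈ 0.7595.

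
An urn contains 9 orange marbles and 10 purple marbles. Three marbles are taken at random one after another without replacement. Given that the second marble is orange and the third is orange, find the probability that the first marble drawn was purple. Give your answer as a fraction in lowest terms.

10/17

P(first=purple and the second marble is orange and the third is orange) = (10/19)·(9/18)·(8/17) = 40/323.
P(E) = Σ over first color = 28/323 + 40/323 = 4/19.
By Bayes, P(first=purple | E) = 40/323 / 4/19 = 10/17 ≈ 0.5882.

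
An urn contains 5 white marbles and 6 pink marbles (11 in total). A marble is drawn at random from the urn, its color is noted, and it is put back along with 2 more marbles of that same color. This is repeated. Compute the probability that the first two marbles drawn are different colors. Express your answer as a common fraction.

Either pink then white, or white then pink; after the first draw the total is 13.
P = (6/11)·(5/13) + (5/11)·(6/13) = 60/143 ≈ 0.4196.

60/143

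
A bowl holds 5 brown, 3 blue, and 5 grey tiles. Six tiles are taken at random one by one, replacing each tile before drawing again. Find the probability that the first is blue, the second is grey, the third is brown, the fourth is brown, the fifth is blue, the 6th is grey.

Multiply the conditional probability of each draw in order, with replacement (the composition resets each draw).
P = (3/13) · (5/13) · (5/13) · (5/13) · (3/13) · (5/13) = 5625/4826809 ≈ 0.0012.

5625/4826809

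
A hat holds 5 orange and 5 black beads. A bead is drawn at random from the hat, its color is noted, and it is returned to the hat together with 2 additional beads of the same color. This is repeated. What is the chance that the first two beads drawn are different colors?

5/12

Either black then orange, or orange then black; after the first draw the total is 12.
P = (5/10)·(5/12) + (5/10)·(5/12) = 5/12 ≈ 0.4167.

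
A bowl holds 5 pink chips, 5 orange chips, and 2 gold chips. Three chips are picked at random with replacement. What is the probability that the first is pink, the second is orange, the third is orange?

125/1728

Multiply the conditional probability of each draw in order, with replacement (the composition resets each draw).
P = (5/12) · (5/12) · (5/12) = 125/1728 ≈ 0.0723.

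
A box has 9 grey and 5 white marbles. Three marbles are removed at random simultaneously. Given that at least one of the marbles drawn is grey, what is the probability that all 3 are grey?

P(all 3 grey) = C(9,3)/C(14,3) = 3/13; P(at least one grey) = 1 − C(5,3)/C(14,3) = 177/182.
Since 'all 3 grey' ⊆ 'at least one grey', P(all 3 | at least one) = 3/13 / 177/182 = 14/59 ≈ 0.2373.

14/59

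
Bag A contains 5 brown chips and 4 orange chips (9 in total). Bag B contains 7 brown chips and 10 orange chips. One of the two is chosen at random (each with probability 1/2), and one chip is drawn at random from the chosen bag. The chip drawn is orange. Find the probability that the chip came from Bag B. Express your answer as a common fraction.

P(orange | Bag A) = 4/9; P(orange | Bag B) = 10/17.
P(orange) = 1/2·4/9 + 1/2·10/17 = 79/153.
By Bayes' rule, P(Bag B | orange) = 5/17 / 79/153 = 45/79 ≈ 0.5696.

45/79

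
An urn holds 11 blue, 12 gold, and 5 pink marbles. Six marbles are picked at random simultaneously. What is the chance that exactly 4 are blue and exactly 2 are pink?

Unordered draws without replacement: count favorable combinations over C(28,6).
Favorable = C(11,4) · C(12,0) · C(5,2) = 3300; total = C(28,6) = 376740.
P = 3300/376740 = 55/6279 ≈ 0.0088.

55/6279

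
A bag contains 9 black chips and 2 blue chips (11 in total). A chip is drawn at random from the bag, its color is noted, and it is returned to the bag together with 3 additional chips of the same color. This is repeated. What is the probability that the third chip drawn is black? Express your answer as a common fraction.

9/11

Sum over the four possibilities for the first two draws (black/not-black each), tracking how the black count and total change by +3 per draw.
P(third is black) = 9/11 ≈ 0.8182. (In a Pólya urn every draw has the same marginal probability 9/11.)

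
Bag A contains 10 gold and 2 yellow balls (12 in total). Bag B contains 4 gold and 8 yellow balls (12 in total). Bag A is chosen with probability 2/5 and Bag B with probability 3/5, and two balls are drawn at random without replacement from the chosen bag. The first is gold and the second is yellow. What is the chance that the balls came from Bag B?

12/17

P(E | Bag A) = 5/33; P(E | Bag B) = 8/33.
P(E) = 2/5·5/33 + 3/5·8/33 = 34/165.
By Bayes' rule, P(Bag B | E) = 8/55 / 34/165 = 12/17 ≈ 0.7059.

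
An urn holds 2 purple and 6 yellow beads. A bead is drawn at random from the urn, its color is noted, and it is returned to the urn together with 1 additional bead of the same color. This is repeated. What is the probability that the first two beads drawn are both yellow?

After a yellow draw the urn holds 7 yellow out of 9.
P = (6/8)·(7/9) = 7/12 ≈ 0.5833.

7/12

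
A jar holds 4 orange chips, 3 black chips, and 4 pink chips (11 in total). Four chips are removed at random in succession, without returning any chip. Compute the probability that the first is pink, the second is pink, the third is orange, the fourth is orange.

1/55

Multiply the conditional probability of each draw in order, without replacement, so each draw removes one from its color and from the total.
P = (4/11) · (3/10) · (4/9) · (3/8) = 1/55 ≈ 0.0182.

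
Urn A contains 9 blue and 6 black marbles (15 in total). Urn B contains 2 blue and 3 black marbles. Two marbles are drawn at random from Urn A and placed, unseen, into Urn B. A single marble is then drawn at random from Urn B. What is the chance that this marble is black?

Condition on how many of the transferred marbles are black (from Urn A: 6 black of 15; then Urn B has 7 total).
  0 black: C(6,0)C(9,2)/C(15,2) = 12/35; then P = 3/7
  1 black: C(6,1)C(9,1)/C(15,2) = 18/35; then P = 4/7
  2 black: C(6,2)C(9,0)/C(15,2) = 1/7; then P = 5/7
P(black from Urn B) = 19/35 ≈ 0.5429.

19/35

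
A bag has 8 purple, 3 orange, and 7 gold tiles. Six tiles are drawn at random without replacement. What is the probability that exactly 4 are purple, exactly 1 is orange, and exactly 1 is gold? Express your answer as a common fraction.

Unordered draws without replacement: count favorable combinations over C(18,6).
Favorable = C(8,4) · C(3,1) · C(7,1) = 1470; total = C(18,6) = 18564.
P = 1470/18564 = 35/442 ≈ 0.0792.

35/442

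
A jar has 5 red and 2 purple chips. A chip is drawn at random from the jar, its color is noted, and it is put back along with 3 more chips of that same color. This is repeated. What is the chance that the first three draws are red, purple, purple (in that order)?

Track the composition after each reinforcement of +3.
P = (5/7) · (2/10) · (5/13) = 5/91 ≈ 0.0549.

5/91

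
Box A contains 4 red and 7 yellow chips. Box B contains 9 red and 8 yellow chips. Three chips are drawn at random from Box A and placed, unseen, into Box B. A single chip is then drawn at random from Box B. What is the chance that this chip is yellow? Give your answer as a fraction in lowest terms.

Condition on how many of the transferred chips are yellow (from Box A: 7 yellow of 11; then Box B has 20 total).
  0 yellow: C(7,0)C(4,3)/C(11,3) = 4/165; then P = 8/20
  1 yellow: C(7,1)C(4,2)/C(11,3) = 14/55; then P = 9/20
  2 yellow: C(7,2)C(4,1)/C(11,3) = 28/55; then P = 10/20
  3 yellow: C(7,3)C(4,0)/C(11,3) = 7/33; then P = 11/20
P(yellow from Box B) = 109/220 ≈ 0.4955.

109/220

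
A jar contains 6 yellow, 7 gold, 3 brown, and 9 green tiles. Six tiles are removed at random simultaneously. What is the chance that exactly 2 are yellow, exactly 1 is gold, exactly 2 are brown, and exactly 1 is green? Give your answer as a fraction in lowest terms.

81/5060

Unordered draws without replacement: count favorable combinations over C(25,6).
Favorable = C(6,2) · C(7,1) · C(3,2) · C(9,1) = 2835; total = C(25,6) = 177100.
P = 2835/177100 = 81/5060 ≈ 0.0160.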